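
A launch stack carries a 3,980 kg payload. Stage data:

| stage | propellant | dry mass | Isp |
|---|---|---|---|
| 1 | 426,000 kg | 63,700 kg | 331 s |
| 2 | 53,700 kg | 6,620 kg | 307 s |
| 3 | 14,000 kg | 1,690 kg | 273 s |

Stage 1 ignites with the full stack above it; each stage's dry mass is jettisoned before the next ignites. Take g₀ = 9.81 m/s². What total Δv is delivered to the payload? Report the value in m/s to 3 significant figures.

Ignition mass of stage 1 = 426,000+63,700 + 53,700+6,620 + 14,000+1,690 + 3,980 = 569,690 kg.
Stage 1: m₀ = 569,690 kg, m_f = 569,690 − 426,000 = 143,690 kg; Δv = 331×9.81×ln(3.965) = 3247.1×1.3774 ≈ 4473 m/s.
Stage 2: m₀ = 79,990 kg, m_f = 79,990 − 53,700 = 26,290 kg; Δv = 307×9.81×ln(3.043) = 3011.7×1.1127 ≈ 3351 m/s.
Stage 3: m₀ = 19,670 kg, m_f = 19,670 − 14,000 = 5,670 kg; Δv = 273×9.81×ln(3.469) = 2678.1×1.2439 ≈ 3331 m/s.
Total Δv = 4473 + 3351 + 3331 = 11155 m/s.

Δv ≈ 11200 m/s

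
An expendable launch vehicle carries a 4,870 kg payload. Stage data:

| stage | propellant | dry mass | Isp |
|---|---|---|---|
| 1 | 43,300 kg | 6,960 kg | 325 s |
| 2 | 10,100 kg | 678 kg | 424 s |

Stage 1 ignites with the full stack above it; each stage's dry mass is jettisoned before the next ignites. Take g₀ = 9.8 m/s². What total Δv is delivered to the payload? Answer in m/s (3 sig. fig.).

Δv ≈ 7720 m/s

Ignition mass of stage 1 = 43,300+6,960 + 10,100+678 + 4,870 = 65,908 kg.
Stage 1: m₀ = 65,908 kg, m_f = 65,908 − 43,300 = 22,608 kg; Δv = 325×9.8×ln(2.915) = 3185.0×1.0700 ≈ 3408 m/s.
Stage 2: m₀ = 15,648 kg, m_f = 15,648 − 10,100 = 5,548 kg; Δv = 424×9.8×ln(2.82) = 4155.2×1.0369 ≈ 4309 m/s.
Total Δv = 3408 + 4309 = 7717 m/s.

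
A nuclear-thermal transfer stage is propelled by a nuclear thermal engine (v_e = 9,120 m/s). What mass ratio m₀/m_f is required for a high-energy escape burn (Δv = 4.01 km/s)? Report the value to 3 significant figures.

From the ideal rocket equation, m₀/m_f = exp(Δv / v_e) = exp(4010 / 9120.0) = exp(0.4397) = 1.5522.

mass ratio ≈ 1.55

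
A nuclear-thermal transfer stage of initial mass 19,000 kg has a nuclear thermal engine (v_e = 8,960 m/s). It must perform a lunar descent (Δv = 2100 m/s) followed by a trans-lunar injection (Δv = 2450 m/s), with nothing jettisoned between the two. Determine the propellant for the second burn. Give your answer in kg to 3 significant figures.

propellant for the second burn ≈ 3600 kg

After the first burn: m = 19000 × exp(−2100/8960.0) = 19000 × 0.79107 = 15,030.3 kg.
After the second burn: m = 15,030.3 × exp(−2450/8960.0) = 15,030.3 × 0.76076 = 11,434.5 kg.
Second-burn propellant = 15,030.3 − 11,434.5 = 3,595.8 kg.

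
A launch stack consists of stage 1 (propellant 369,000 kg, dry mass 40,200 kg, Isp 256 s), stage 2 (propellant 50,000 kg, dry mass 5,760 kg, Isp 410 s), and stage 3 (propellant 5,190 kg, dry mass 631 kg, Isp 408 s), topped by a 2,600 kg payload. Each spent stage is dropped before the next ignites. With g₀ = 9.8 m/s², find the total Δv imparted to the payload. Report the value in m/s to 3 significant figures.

Δv ≈ 13700 m/s

Ignition mass of stage 1 = 369,000+40,200 + 50,000+5,760 + 5,190+631 + 2,600 = 473,381 kg.
Stage 1: m₀ = 473,381 kg, m_f = 473,381 − 369,000 = 104,381 kg; Δv = 256×9.8×ln(4.535) = 2508.8×1.5119 ≈ 3793 m/s.
Stage 2: m₀ = 64,181 kg, m_f = 64,181 − 50,000 = 14,181 kg; Δv = 410×9.8×ln(4.526) = 4018.0×1.5098 ≈ 6066 m/s.
Stage 3: m₀ = 8,421 kg, m_f = 8,421 − 5,190 = 3,231 kg; Δv = 408×9.8×ln(2.606) = 3998.4×0.9579 ≈ 3830 m/s.
Total Δv = 3793 + 6066 + 3830 = 13689 m/s.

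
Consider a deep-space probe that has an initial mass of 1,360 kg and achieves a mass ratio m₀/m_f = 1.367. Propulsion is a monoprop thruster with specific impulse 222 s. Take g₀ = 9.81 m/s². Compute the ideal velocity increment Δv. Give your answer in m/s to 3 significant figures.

v_e = Isp · g₀ = 222 × 9.81 = 2177.8 m/s.
From the ideal rocket equation, Δv = v_e · ln(1.367) = 2177.8 × 0.3126 ≈ 680.8 m/s.

Δv ≈ 681 m/s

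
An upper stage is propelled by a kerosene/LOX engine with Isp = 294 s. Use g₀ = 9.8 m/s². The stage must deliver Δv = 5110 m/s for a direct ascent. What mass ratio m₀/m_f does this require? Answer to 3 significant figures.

v_e = Isp · g₀ = 294 × 9.8 = 2881.2 m/s.
From the ideal rocket equation, m₀/m_f = exp(Δv / v_e) = exp(5110 / 2881.2) = exp(1.7736) = 5.8918.

mass ratio ≈ 5.89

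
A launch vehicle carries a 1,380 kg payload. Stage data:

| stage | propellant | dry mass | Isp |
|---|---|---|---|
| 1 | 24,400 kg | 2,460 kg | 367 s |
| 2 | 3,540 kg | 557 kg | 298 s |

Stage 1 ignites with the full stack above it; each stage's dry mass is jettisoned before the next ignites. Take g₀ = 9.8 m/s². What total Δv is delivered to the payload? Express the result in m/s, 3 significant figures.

Δv ≈ 8090 m/s

Ignition mass of stage 1 = 24,400+2,460 + 3,540+557 + 1,380 = 32,337 kg.
Stage 1: m₀ = 32,337 kg, m_f = 32,337 − 24,400 = 7,937 kg; Δv = 367×9.8×ln(4.074) = 3596.6×1.4047 ≈ 5052 m/s.
Stage 2: m₀ = 5,477 kg, m_f = 5,477 − 3,540 = 1,937 kg; Δv = 298×9.8×ln(2.828) = 2920.4×1.0394 ≈ 3036 m/s.
Total Δv = 5052 + 3036 = 8088 m/s.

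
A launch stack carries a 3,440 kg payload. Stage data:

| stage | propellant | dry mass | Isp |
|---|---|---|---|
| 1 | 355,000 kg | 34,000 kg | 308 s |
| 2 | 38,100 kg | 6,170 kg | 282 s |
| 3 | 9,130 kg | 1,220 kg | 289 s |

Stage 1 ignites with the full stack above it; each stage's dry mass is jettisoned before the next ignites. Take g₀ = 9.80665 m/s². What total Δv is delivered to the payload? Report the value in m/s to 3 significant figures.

Ignition mass of stage 1 = 355,000+34,000 + 38,100+6,170 + 9,130+1,220 + 3,440 = 447,060 kg.
Stage 1: m₀ = 447,060 kg, m_f = 447,060 − 355,000 = 92,060 kg; Δv = 308×9.80665×ln(4.856) = 3020.4×1.5803 ≈ 4773 m/s.
Stage 2: m₀ = 58,060 kg, m_f = 58,060 − 38,100 = 19,960 kg; Δv = 282×9.80665×ln(2.909) = 2765.5×1.0677 ≈ 2953 m/s.
Stage 3: m₀ = 13,790 kg, m_f = 13,790 − 9,130 = 4,660 kg; Δv = 289×9.80665×ln(2.959) = 2834.1×1.0849 ≈ 3075 m/s.
Total Δv = 4773 + 2953 + 3075 = 10801 m/s.

Δv ≈ 10800 m/s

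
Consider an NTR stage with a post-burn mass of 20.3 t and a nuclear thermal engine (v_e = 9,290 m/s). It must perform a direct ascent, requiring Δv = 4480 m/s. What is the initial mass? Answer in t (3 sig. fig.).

m₀/m_f = exp(Δv / v_e) = exp(4480 / 9290.0) = exp(0.4822) = 1.6197.
m₀ = m_f × 1.6197 = 20.3 × 1.6197 = 32.8799 t.

initial mass ≈ 32.9 t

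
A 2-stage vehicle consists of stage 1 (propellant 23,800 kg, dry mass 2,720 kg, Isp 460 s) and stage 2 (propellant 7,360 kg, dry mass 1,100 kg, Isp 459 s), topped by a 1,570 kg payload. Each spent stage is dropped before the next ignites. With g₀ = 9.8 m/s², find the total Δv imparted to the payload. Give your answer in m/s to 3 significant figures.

Ignition mass of stage 1 = 23,800+2,720 + 7,360+1,100 + 1,570 = 36,550 kg.
Stage 1: m₀ = 36,550 kg, m_f = 36,550 − 23,800 = 12,750 kg; Δv = 460×9.8×ln(2.867) = 4508.0×1.0531 ≈ 4748 m/s.
Stage 2: m₀ = 10,030 kg, m_f = 10,030 − 7,360 = 2,670 kg; Δv = 459×9.8×ln(3.757) = 4498.2×1.3235 ≈ 5953 m/s.
Total Δv = 4748 + 5953 = 10701 m/s.

Δv ≈ 10700 m/s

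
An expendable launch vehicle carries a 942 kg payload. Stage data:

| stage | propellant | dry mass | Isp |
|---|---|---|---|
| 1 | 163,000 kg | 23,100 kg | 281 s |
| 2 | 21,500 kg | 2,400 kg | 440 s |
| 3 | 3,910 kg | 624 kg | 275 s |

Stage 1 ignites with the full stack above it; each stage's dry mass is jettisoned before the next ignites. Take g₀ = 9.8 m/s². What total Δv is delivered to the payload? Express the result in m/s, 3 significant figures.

Δv ≈ 12900 m/s

Ignition mass of stage 1 = 163,000+23,100 + 21,500+2,400 + 3,910+624 + 942 = 215,476 kg.
Stage 1: m₀ = 215,476 kg, m_f = 215,476 − 163,000 = 52,476 kg; Δv = 281×9.8×ln(4.106) = 2753.8×1.4125 ≈ 3890 m/s.
Stage 2: m₀ = 29,376 kg, m_f = 29,376 − 21,500 = 7,876 kg; Δv = 440×9.8×ln(3.73) = 4312.0×1.3164 ≈ 5676 m/s.
Stage 3: m₀ = 5,476 kg, m_f = 5,476 − 3,910 = 1,566 kg; Δv = 275×9.8×ln(3.497) = 2695.0×1.2519 ≈ 3374 m/s.
Total Δv = 3890 + 5676 + 3374 = 12940 m/s.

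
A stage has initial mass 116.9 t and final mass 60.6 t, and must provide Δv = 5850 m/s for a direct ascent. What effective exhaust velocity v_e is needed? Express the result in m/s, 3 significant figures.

v_e ≈ 8900 m/s

ln(m₀/m_f) = ln(116900/60600) = ln(1.929) = 0.6570.
v_e = Δv / ln(m₀/m_f) = 5850 / 0.6570 = 8903.8 m/s.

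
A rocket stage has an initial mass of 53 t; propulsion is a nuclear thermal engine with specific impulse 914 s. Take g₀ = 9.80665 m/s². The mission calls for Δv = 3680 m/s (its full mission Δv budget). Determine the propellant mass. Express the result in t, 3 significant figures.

v_e = Isp · g₀ = 914 × 9.80665 = 8963.3 m/s.
m₀/m_f = exp(Δv / v_e) = exp(3680 / 8963.3) = exp(0.4106) = 1.5077.
m_f = 53 / 1.5077 = 35.1529 t, so propellant = m₀ − m_f = 53 − 35.1529 = 17.8471 t.

propellant mass ≈ 17.8 t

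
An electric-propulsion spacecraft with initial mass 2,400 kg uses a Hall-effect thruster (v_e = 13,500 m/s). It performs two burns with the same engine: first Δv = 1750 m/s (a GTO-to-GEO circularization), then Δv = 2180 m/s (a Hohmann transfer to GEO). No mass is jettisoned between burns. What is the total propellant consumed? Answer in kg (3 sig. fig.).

After the first burn: m = 2400 × exp(−1750/13500.0) = 2400 × 0.87842 = 2,108.21 kg.
After the second burn: m = 2,108.21 × exp(−2180/13500.0) = 2,108.21 × 0.85088 = 1,793.83 kg.
Total propellant = m₀ − m_final = 2400 − 1,793.83 = 606.17 kg.

total propellant consumed ≈ 606 kg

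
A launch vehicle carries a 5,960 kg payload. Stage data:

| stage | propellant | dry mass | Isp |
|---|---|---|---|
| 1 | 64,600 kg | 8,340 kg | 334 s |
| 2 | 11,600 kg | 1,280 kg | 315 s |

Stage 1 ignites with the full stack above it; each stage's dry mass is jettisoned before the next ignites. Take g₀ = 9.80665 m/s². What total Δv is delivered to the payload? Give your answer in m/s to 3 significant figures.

Ignition mass of stage 1 = 64,600+8,340 + 11,600+1,280 + 5,960 = 91,780 kg.
Stage 1: m₀ = 91,780 kg, m_f = 91,780 − 64,600 = 27,180 kg; Δv = 334×9.80665×ln(3.377) = 3275.4×1.2169 ≈ 3986 m/s.
Stage 2: m₀ = 18,840 kg, m_f = 18,840 − 11,600 = 7,240 kg; Δv = 315×9.80665×ln(2.602) = 3089.1×0.9564 ≈ 2954 m/s.
Total Δv = 3986 + 2954 = 6940 m/s.

Δv ≈ 6940 m/s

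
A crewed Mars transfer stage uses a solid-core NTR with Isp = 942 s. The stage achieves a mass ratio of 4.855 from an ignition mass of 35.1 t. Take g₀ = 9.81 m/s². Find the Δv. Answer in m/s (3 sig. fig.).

Δv ≈ 14600 m/s

v_e = Isp · g₀ = 942 × 9.81 = 9241.0 m/s.
By the Tsiolkovsky rocket equation, Δv = v_e · ln(4.855) = 9241.0 × 1.5800 ≈ 14600.9 m/s.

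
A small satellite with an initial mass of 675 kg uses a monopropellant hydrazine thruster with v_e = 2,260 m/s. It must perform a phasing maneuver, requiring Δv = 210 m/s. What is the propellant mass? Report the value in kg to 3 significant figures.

Rocket equation: m₀/m_f = exp(Δv / v_e) = exp(210 / 2260.0) = exp(0.0929) = 1.0974.
m_f = 675 / 1.0974 = 615.09 kg, so propellant = m₀ − m_f = 675 − 615.09 = 59.91 kg.

propellant mass ≈ 59.9 kg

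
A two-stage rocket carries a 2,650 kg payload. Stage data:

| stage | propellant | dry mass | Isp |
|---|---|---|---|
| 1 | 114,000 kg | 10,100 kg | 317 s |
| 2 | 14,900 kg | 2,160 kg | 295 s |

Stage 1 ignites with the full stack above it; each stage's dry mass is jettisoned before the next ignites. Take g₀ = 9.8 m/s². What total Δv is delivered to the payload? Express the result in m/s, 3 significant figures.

Δv ≈ 8970 m/s

Ignition mass of stage 1 = 114,000+10,100 + 14,900+2,160 + 2,650 = 143,810 kg.
Stage 1: m₀ = 143,810 kg, m_f = 143,810 − 114,000 = 29,810 kg; Δv = 317×9.8×ln(4.824) = 3106.6×1.5736 ≈ 4889 m/s.
Stage 2: m₀ = 19,710 kg, m_f = 19,710 − 14,900 = 4,810 kg; Δv = 295×9.8×ln(4.098) = 2891.0×1.4104 ≈ 4078 m/s.
Total Δv = 4889 + 4078 = 8967 m/s.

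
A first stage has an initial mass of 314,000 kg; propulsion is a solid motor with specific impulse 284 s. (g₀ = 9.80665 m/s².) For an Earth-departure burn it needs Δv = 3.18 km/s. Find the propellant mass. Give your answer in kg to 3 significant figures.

propellant mass ≈ 214000 kg

v_e = Isp · g₀ = 284 × 9.80665 = 2785.1 m/s.
From the ideal rocket equation, m₀/m_f = exp(Δv / v_e) = exp(3180 / 2785.1) = exp(1.1418) = 3.1324.
m_f = 314,000 / 3.1324 = 100,243 kg, so propellant = m₀ − m_f = 314,000 − 100,243 = 213,757 kg.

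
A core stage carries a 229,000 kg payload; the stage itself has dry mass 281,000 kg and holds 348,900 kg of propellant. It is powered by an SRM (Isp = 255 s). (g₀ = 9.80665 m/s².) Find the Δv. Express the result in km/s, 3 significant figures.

v_e = Isp · g₀ = 255 × 9.80665 = 2500.7 m/s.
m₀ = payload + dry + propellant = 229,000 + 281,000 + 348,900 = 858,900 kg.
m_f = payload + dry = 229,000 + 281,000 = 510,000 kg.
Δv = v_e · ln(m₀/m_f) = 2500.7 × ln(1.684) = 2500.7 × 0.5212 ≈ 1303.5 m/s.

Δv ≈ 1.30 km/s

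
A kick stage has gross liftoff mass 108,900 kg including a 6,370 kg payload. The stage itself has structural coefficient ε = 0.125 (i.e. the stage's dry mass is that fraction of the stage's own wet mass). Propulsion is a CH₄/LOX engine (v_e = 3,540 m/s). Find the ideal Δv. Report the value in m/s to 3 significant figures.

Δv ≈ 6150 m/s

Stage wet mass = m₀ − payload = 108,900 − 6,370 = 102,530 kg.
Stage dry mass = ε × stage wet mass = 0.125 × 102,530 = 12,816.3 kg.
Burnout mass m_f = stage dry + payload = 12,816.3 + 6,370 = 19,186.3 kg.
Δv = v_e · ln(108,900/19,186.3) = 3540.0 × ln(5.676) = 3540.0 × 1.7362 ≈ 6146 m/s.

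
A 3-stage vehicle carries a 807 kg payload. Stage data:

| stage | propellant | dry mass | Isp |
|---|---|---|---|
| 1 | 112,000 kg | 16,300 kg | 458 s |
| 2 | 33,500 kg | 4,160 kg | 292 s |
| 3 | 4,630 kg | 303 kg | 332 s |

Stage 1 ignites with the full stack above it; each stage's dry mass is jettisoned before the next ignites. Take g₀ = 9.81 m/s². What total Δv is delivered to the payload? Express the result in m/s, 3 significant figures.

Ignition mass of stage 1 = 112,000+16,300 + 33,500+4,160 + 4,630+303 + 807 = 171,700 kg.
Stage 1: m₀ = 171,700 kg, m_f = 171,700 − 112,000 = 59,700 kg; Δv = 458×9.81×ln(2.876) = 4493.0×1.0564 ≈ 4746 m/s.
Stage 2: m₀ = 43,400 kg, m_f = 43,400 − 33,500 = 9,900 kg; Δv = 292×9.81×ln(4.384) = 2864.5×1.4779 ≈ 4234 m/s.
Stage 3: m₀ = 5,740 kg, m_f = 5,740 − 4,630 = 1,110 kg; Δv = 332×9.81×ln(5.171) = 3256.9×1.6431 ≈ 5351 m/s.
Total Δv = 4746 + 4234 + 5351 = 14331 m/s.

Δv ≈ 14300 m/s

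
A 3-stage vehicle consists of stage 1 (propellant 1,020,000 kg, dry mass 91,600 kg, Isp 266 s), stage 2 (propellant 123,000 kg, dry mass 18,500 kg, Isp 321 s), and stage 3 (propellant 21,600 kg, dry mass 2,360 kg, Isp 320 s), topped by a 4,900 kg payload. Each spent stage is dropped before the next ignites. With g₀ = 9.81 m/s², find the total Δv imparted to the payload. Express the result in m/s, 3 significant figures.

Δv ≈ 12500 m/s

Ignition mass of stage 1 = 1,020,000+91,600 + 123,000+18,500 + 21,600+2,360 + 4,900 = 1,281,960 kg.
Stage 1: m₀ = 1,281,960 kg, m_f = 1,281,960 − 1,020,000 = 261,960 kg; Δv = 266×9.81×ln(4.894) = 2609.5×1.5880 ≈ 4144 m/s.
Stage 2: m₀ = 170,360 kg, m_f = 170,360 − 123,000 = 47,360 kg; Δv = 321×9.81×ln(3.597) = 3149.0×1.2801 ≈ 4031 m/s.
Stage 3: m₀ = 28,860 kg, m_f = 28,860 − 21,600 = 7,260 kg; Δv = 320×9.81×ln(3.975) = 3139.2×1.3801 ≈ 4332 m/s.
Total Δv = 4144 + 4031 + 4332 = 12507 m/s.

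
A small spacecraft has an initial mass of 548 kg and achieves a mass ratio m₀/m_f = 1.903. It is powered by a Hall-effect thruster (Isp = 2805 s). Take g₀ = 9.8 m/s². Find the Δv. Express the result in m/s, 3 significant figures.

v_e = Isp · g₀ = 2805 × 9.8 = 27489.0 m/s.
Δv = v_e · ln(1.903) = 27489.0 × 0.6434 ≈ 17687.3 m/s.

Δv ≈ 17700 m/s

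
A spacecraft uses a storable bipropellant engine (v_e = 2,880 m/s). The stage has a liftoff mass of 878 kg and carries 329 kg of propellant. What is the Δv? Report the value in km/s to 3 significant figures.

m_f = m₀ − m_prop = 878 − 329 = 549 kg.
By the Tsiolkovsky rocket equation, Δv = v_e · ln(m₀/m_f) = 2880.0 × ln(1.599) = 2880.0 × 0.4695 ≈ 1352.3 m/s.

Δv ≈ 1.35 km/s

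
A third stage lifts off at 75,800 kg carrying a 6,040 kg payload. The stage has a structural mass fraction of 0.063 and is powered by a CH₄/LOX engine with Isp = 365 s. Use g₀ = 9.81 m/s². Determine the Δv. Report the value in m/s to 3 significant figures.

Δv ≈ 7100 m/s

Stage wet mass = m₀ − payload = 75,800 − 6,040 = 69,760 kg.
Stage dry mass = ε × stage wet mass = 0.063 × 69,760 = 4,394.88 kg.
Burnout mass m_f = stage dry + payload = 4,394.88 + 6,040 = 10,434.88 kg.
v_e = Isp · g₀ = 365 × 9.81 = 3580.7 m/s.
Rocket equation: Δv = v_e · ln(75,800/10,434.88) = 3580.7 × ln(7.264) = 3580.7 × 1.9829 ≈ 7100 m/s.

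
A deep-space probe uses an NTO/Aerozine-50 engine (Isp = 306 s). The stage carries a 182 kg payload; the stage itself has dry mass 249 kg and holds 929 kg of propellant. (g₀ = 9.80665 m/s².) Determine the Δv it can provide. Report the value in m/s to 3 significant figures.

v_e = Isp · g₀ = 306 × 9.80665 = 3000.8 m/s.
m₀ = payload + dry + propellant = 182 + 249 + 929 = 1,360 kg.
m_f = payload + dry = 182 + 249 = 431 kg.
By the Tsiolkovsky rocket equation, Δv = v_e · ln(m₀/m_f) = 3000.8 × ln(3.155) = 3000.8 × 1.1491 ≈ 3448.4 m/s.

Δv ≈ 3450 m/s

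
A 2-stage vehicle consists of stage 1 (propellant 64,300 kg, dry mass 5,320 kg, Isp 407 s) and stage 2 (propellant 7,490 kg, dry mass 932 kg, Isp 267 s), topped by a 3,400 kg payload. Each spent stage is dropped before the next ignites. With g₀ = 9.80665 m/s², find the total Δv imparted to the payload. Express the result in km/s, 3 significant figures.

Δv ≈ 8.85 km/s

Ignition mass of stage 1 = 64,300+5,320 + 7,490+932 + 3,400 = 81,442 kg.
Stage 1: m₀ = 81,442 kg, m_f = 81,442 − 64,300 = 17,142 kg; Δv = 407×9.80665×ln(4.751) = 3991.3×1.5584 ≈ 6220 m/s.
Stage 2: m₀ = 11,822 kg, m_f = 11,822 − 7,490 = 4,332 kg; Δv = 267×9.80665×ln(2.729) = 2618.4×1.0039 ≈ 2629 m/s.
Total Δv = 6220 + 2629 = 8849 m/s.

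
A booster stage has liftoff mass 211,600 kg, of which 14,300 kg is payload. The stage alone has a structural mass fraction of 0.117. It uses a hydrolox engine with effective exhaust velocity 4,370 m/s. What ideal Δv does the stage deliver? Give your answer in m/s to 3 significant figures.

Stage wet mass = m₀ − payload = 211,600 − 14,300 = 197,300 kg.
Stage dry mass = ε × stage wet mass = 0.117 × 197,300 = 23,084.1 kg.
Burnout mass m_f = stage dry + payload = 23,084.1 + 14,300 = 37,384.1 kg.
Δv = v_e · ln(211,600/37,384.1) = 4370.0 × ln(5.66) = 4370.0 × 1.7335 ≈ 7575 m/s.

Δv ≈ 7580 m/s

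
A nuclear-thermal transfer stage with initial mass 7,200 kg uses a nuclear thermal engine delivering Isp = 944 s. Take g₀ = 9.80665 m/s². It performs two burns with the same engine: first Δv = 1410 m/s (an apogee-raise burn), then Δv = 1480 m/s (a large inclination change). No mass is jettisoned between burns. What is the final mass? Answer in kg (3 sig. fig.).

final mass ≈ 5270 kg

v_e = Isp · g₀ = 944 × 9.80665 = 9257.5 m/s.
After the first burn: m = 7200 × exp(−1410/9257.5) = 7200 × 0.85872 = 6,182.78 kg.
After the second burn: m = 6,182.78 × exp(−1480/9257.5) = 6,182.78 × 0.85225 = 5,269.27 kg.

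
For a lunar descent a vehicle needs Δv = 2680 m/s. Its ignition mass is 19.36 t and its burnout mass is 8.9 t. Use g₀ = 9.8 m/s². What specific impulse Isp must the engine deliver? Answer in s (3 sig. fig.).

ln(m₀/m_f) = ln(19360/8900) = ln(2.175) = 0.7772.
v_e = Δv / ln(m₀/m_f) = 2680 / 0.7772 = 3448.5 m/s.
Isp = v_e / g₀ = 3448.5 / 9.8 = 351.9 s.

Isp ≈ 352 s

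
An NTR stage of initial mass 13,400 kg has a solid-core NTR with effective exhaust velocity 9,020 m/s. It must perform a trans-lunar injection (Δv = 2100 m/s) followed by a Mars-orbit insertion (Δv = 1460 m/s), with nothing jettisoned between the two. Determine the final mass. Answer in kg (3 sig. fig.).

After the first burn: m = 13400 × exp(−2100/9020.0) = 13400 × 0.79230 = 10,616.8 kg.
After the second burn: m = 10,616.8 × exp(−1460/9020.0) = 10,616.8 × 0.85056 = 9,030.23 kg.

final mass ≈ 9030 kg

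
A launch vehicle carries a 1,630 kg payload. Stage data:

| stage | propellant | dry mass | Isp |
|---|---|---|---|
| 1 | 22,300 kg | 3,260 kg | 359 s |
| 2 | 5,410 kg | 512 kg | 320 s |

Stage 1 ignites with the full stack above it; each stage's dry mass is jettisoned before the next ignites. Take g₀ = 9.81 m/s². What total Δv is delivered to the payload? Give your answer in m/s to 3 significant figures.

Ignition mass of stage 1 = 22,300+3,260 + 5,410+512 + 1,630 = 33,112 kg.
Stage 1: m₀ = 33,112 kg, m_f = 33,112 − 22,300 = 10,812 kg; Δv = 359×9.81×ln(3.063) = 3521.8×1.1192 ≈ 3942 m/s.
Stage 2: m₀ = 7,552 kg, m_f = 7,552 − 5,410 = 2,142 kg; Δv = 320×9.81×ln(3.526) = 3139.2×1.2601 ≈ 3956 m/s.
Total Δv = 3942 + 3956 = 7898 m/s.

Δv ≈ 7900 m/s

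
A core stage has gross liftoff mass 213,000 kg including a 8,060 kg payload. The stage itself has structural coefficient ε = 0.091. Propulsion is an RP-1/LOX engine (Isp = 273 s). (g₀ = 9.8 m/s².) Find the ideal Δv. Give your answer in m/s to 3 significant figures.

Δv ≈ 5550 m/s

Stage wet mass = m₀ − payload = 213,000 − 8,060 = 204,940 kg.
Stage dry mass = ε × stage wet mass = 0.091 × 204,940 = 18,649.5 kg.
Burnout mass m_f = stage dry + payload = 18,649.5 + 8,060 = 26,709.5 kg.
v_e = Isp · g₀ = 273 × 9.8 = 2675.4 m/s.
Δv = v_e · ln(213,000/26,709.5) = 2675.4 × ln(7.975) = 2675.4 × 2.0763 ≈ 5555 m/s.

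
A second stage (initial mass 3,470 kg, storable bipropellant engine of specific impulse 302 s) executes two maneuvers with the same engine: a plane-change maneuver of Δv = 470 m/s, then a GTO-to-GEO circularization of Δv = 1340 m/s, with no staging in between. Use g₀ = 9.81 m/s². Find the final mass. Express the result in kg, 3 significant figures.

final mass ≈ 1880 kg

v_e = Isp · g₀ = 302 × 9.81 = 2962.6 m/s.
After the first burn: m = 3470 × exp(−470/2962.6) = 3470 × 0.85330 = 2,960.95 kg.
After the second burn: m = 2,960.95 × exp(−1340/2962.6) = 2,960.95 × 0.63616 = 1,883.64 kg.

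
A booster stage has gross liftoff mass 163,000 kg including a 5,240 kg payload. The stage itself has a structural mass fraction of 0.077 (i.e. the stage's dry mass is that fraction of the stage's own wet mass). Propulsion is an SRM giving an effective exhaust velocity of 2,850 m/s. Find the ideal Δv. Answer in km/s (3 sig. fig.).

Stage wet mass = m₀ − payload = 163,000 − 5,240 = 157,760 kg.
Stage dry mass = ε × stage wet mass = 0.077 × 157,760 = 12,147.5 kg.
Burnout mass m_f = stage dry + payload = 12,147.5 + 5,240 = 17,387.5 kg.
Δv = v_e · ln(163,000/17,387.5) = 2850.0 × ln(9.375) = 2850.0 × 2.2380 ≈ 6378 m/s.

Δv ≈ 6.38 km/s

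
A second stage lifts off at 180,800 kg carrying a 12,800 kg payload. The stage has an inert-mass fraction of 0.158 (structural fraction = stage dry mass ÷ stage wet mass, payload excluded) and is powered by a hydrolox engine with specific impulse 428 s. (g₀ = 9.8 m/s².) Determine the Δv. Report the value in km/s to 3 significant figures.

Δv ≈ 6.40 km/s

Stage wet mass = m₀ − payload = 180,800 − 12,800 = 168,000 kg.
Stage dry mass = ε × stage wet mass = 0.158 × 168,000 = 26,544 kg.
Burnout mass m_f = stage dry + payload = 26,544 + 12,800 = 39,344 kg.
v_e = Isp · g₀ = 428 × 9.8 = 4194.4 m/s.
Δv = v_e · ln(180,800/39,344) = 4194.4 × ln(4.595) = 4194.4 × 1.5250 ≈ 6397 m/s.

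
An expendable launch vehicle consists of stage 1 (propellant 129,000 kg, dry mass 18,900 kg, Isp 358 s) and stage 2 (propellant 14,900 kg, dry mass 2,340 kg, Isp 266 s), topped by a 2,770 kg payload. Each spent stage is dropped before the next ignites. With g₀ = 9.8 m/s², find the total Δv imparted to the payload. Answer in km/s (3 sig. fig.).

Ignition mass of stage 1 = 129,000+18,900 + 14,900+2,340 + 2,770 = 167,910 kg.
Stage 1: m₀ = 167,910 kg, m_f = 167,910 − 129,000 = 38,910 kg; Δv = 358×9.8×ln(4.315) = 3508.4×1.4622 ≈ 5130 m/s.
Stage 2: m₀ = 20,010 kg, m_f = 20,010 − 14,900 = 5,110 kg; Δv = 266×9.8×ln(3.916) = 2606.8×1.3650 ≈ 3558 m/s.
Total Δv = 5130 + 3558 = 8688 m/s.

Δv ≈ 8.69 km/s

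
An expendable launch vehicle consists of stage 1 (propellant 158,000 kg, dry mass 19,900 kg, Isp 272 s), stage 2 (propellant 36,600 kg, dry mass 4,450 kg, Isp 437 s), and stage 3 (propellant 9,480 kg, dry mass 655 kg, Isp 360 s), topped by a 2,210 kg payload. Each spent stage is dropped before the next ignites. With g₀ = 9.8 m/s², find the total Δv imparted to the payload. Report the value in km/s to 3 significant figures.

Δv ≈ 13.2 km/s

Ignition mass of stage 1 = 158,000+19,900 + 36,600+4,450 + 9,480+655 + 2,210 = 231,295 kg.
Stage 1: m₀ = 231,295 kg, m_f = 231,295 − 158,000 = 73,295 kg; Δv = 272×9.8×ln(3.156) = 2665.6×1.1492 ≈ 3063 m/s.
Stage 2: m₀ = 53,395 kg, m_f = 53,395 − 36,600 = 16,795 kg; Δv = 437×9.8×ln(3.179) = 4282.6×1.1566 ≈ 4953 m/s.
Stage 3: m₀ = 12,345 kg, m_f = 12,345 − 9,480 = 2,865 kg; Δv = 360×9.8×ln(4.309) = 3528.0×1.4607 ≈ 5153 m/s.
Total Δv = 3063 + 4953 + 5153 = 13169 m/s.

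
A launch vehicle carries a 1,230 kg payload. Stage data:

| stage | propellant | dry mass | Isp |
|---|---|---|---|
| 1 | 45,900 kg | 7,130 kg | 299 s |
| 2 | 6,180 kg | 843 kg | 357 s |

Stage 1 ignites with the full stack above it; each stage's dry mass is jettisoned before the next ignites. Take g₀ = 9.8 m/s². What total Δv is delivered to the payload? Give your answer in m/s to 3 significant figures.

Δv ≈ 8880 m/s

Ignition mass of stage 1 = 45,900+7,130 + 6,180+843 + 1,230 = 61,283 kg.
Stage 1: m₀ = 61,283 kg, m_f = 61,283 − 45,900 = 15,383 kg; Δv = 299×9.8×ln(3.984) = 2930.2×1.3822 ≈ 4050 m/s.
Stage 2: m₀ = 8,253 kg, m_f = 8,253 − 6,180 = 2,073 kg; Δv = 357×9.8×ln(3.981) = 3498.6×1.3816 ≈ 4834 m/s.
Total Δv = 4050 + 4834 = 8884 m/s.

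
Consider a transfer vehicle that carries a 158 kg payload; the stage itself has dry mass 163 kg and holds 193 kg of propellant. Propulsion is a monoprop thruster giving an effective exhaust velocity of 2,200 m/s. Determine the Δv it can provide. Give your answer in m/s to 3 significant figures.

Δv ≈ 1040 m/s

m₀ = payload + dry + propellant = 158 + 163 + 193 = 514 kg.
m_f = payload + dry = 158 + 163 = 321 kg.
Δv = v_e · ln(m₀/m_f) = 2200.0 × ln(1.601) = 2200.0 × 0.4708 ≈ 1035.7 m/s.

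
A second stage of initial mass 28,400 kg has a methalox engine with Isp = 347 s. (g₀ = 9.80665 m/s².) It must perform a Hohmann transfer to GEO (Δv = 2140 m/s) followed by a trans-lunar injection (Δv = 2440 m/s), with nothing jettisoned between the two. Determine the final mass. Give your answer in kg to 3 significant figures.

final mass ≈ 7390 kg

v_e = Isp · g₀ = 347 × 9.80665 = 3402.9 m/s.
After the first burn: m = 28400 × exp(−2140/3402.9) = 28400 × 0.53319 = 15,142.6 kg.
After the second burn: m = 15,142.6 × exp(−2440/3402.9) = 15,142.6 × 0.48820 = 7,392.62 kg.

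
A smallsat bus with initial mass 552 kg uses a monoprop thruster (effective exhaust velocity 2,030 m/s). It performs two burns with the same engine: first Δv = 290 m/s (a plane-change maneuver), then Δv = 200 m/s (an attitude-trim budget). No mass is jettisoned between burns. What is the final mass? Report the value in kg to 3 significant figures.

final mass ≈ 434 kg

After the first burn: m = 552 × exp(−290/2030.0) = 552 × 0.86688 = 478.518 kg.
After the second burn: m = 478.518 × exp(−200/2030.0) = 478.518 × 0.90618 = 433.623 kg.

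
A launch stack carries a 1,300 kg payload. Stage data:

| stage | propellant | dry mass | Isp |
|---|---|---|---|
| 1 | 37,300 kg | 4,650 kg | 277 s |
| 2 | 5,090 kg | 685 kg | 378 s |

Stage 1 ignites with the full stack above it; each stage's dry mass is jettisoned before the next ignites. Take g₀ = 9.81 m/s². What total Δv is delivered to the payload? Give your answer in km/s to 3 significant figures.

Ignition mass of stage 1 = 37,300+4,650 + 5,090+685 + 1,300 = 49,025 kg.
Stage 1: m₀ = 49,025 kg, m_f = 49,025 − 37,300 = 11,725 kg; Δv = 277×9.81×ln(4.181) = 2717.4×1.4306 ≈ 3887 m/s.
Stage 2: m₀ = 7,075 kg, m_f = 7,075 − 5,090 = 1,985 kg; Δv = 378×9.81×ln(3.564) = 3708.2×1.2709 ≈ 4713 m/s.
Total Δv = 3887 + 4713 = 8600 m/s.

Δv ≈ 8.60 km/s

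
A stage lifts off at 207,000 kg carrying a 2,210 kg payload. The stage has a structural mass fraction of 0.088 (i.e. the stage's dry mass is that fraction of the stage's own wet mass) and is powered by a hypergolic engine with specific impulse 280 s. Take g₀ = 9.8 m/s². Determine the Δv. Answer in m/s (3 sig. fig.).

Δv ≈ 6380 m/s

Stage wet mass = m₀ − payload = 207,000 − 2,210 = 204,790 kg.
Stage dry mass = ε × stage wet mass = 0.088 × 204,790 = 18,021.5 kg.
Burnout mass m_f = stage dry + payload = 18,021.5 + 2,210 = 20,231.5 kg.
v_e = Isp · g₀ = 280 × 9.8 = 2744.0 m/s.
Δv = v_e · ln(207,000/20,231.5) = 2744.0 × ln(10.23) = 2744.0 × 2.3255 ≈ 6381 m/s.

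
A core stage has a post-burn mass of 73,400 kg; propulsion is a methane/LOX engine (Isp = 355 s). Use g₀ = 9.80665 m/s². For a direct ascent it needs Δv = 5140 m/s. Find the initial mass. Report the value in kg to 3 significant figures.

initial mass ≈ 321000 kg

v_e = Isp · g₀ = 355 × 9.80665 = 3481.4 m/s.
Rocket equation: m₀/m_f = exp(Δv / v_e) = exp(5140 / 3481.4) = exp(1.4764) = 4.3773.
m₀ = m_f × 4.3773 = 73,400 × 4.3773 = 321,294 kg.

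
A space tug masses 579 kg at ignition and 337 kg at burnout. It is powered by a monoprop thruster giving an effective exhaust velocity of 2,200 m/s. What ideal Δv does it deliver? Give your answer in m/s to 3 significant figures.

Δv ≈ 1190 m/s

By the Tsiolkovsky rocket equation, Δv = v_e · ln(m₀/m_f) = 2200.0 × ln(1.718) = 2200.0 × 0.5412 ≈ 1190.7 m/s.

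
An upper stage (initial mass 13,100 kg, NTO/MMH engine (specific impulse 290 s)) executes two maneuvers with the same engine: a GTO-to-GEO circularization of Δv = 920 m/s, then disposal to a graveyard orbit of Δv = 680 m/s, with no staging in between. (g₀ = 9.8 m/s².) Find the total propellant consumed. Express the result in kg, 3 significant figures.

total propellant consumed ≈ 5640 kg

v_e = Isp · g₀ = 290 × 9.8 = 2842.0 m/s.
After the first burn: m = 13100 × exp(−920/2842.0) = 13100 × 0.72346 = 9,477.33 kg.
After the second burn: m = 9,477.33 × exp(−680/2842.0) = 9,477.33 × 0.78720 = 7,460.55 kg.
Total propellant = m₀ − m_final = 13100 − 7,460.55 = 5,639.45 kg.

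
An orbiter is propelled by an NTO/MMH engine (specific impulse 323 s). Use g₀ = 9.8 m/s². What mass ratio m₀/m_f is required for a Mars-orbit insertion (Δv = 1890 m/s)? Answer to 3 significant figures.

v_e = Isp · g₀ = 323 × 9.8 = 3165.4 m/s.
By the Tsiolkovsky rocket equation, m₀/m_f = exp(Δv / v_e) = exp(1890 / 3165.4) = exp(0.5971) = 1.8168.

mass ratio ≈ 1.82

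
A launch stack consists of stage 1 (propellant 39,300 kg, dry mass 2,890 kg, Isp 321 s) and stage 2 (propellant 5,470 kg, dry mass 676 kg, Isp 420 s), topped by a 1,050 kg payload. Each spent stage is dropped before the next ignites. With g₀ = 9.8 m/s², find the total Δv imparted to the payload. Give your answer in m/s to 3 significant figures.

Ignition mass of stage 1 = 39,300+2,890 + 5,470+676 + 1,050 = 49,386 kg.
Stage 1: m₀ = 49,386 kg, m_f = 49,386 − 39,300 = 10,086 kg; Δv = 321×9.8×ln(4.896) = 3145.8×1.5885 ≈ 4997 m/s.
Stage 2: m₀ = 7,196 kg, m_f = 7,196 − 5,470 = 1,726 kg; Δv = 420×9.8×ln(4.169) = 4116.0×1.4277 ≈ 5876 m/s.
Total Δv = 4997 + 5876 = 10873 m/s.

Δv ≈ 10900 m/s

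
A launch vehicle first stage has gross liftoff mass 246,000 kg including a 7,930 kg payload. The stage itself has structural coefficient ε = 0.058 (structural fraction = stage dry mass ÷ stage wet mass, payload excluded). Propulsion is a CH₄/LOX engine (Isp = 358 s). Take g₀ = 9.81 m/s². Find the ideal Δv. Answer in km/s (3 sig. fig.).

Δv ≈ 8.52 km/s

Stage wet mass = m₀ − payload = 246,000 − 7,930 = 238,070 kg.
Stage dry mass = ε × stage wet mass = 0.058 × 238,070 = 13,808.1 kg.
Burnout mass m_f = stage dry + payload = 13,808.1 + 7,930 = 21,738.1 kg.
v_e = Isp · g₀ = 358 × 9.81 = 3512.0 m/s.
Δv = v_e · ln(246,000/21,738.1) = 3512.0 × ln(11.32) = 3512.0 × 2.4263 ≈ 8521 m/s.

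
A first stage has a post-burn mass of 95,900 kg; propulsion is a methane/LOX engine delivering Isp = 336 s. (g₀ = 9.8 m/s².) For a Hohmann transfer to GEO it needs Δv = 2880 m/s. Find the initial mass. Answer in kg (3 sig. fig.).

initial mass ≈ 230000 kg

v_e = Isp · g₀ = 336 × 9.8 = 3292.8 m/s.
Using Δv = v_e ln(m₀/m_f): m₀/m_f = exp(Δv / v_e) = exp(2880 / 3292.8) = exp(0.8746) = 2.3980.
m₀ = m_f × 2.3980 = 95,900 × 2.3980 = 229,968 kg.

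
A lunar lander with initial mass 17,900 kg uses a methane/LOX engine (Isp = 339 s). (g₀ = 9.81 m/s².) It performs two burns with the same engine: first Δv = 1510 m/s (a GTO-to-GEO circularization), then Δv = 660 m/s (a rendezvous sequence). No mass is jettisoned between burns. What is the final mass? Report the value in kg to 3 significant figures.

v_e = Isp · g₀ = 339 × 9.81 = 3325.6 m/s.
After the first burn: m = 17900 × exp(−1510/3325.6) = 17900 × 0.63505 = 11,367.4 kg.
After the second burn: m = 11,367.4 × exp(−660/3325.6) = 11,367.4 × 0.81999 = 9,321.15 kg.

final mass ≈ 9320 kg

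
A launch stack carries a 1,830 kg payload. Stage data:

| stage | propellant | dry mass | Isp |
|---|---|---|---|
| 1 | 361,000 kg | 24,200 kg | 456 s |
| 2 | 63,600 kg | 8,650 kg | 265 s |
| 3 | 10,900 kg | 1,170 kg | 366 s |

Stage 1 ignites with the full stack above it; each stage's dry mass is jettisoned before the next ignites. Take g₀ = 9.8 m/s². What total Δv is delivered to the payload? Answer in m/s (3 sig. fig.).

Δv ≈ 15500 m/s

Ignition mass of stage 1 = 361,000+24,200 + 63,600+8,650 + 10,900+1,170 + 1,830 = 471,350 kg.
Stage 1: m₀ = 471,350 kg, m_f = 471,350 − 361,000 = 110,350 kg; Δv = 456×9.8×ln(4.271) = 4468.8×1.4519 ≈ 6488 m/s.
Stage 2: m₀ = 86,150 kg, m_f = 86,150 − 63,600 = 22,550 kg; Δv = 265×9.8×ln(3.82) = 2597.0×1.3404 ≈ 3481 m/s.
Stage 3: m₀ = 13,900 kg, m_f = 13,900 − 10,900 = 3,000 kg; Δv = 366×9.8×ln(4.633) = 3586.8×1.5333 ≈ 5500 m/s.
Total Δv = 6488 + 3481 + 5500 = 15469 m/s.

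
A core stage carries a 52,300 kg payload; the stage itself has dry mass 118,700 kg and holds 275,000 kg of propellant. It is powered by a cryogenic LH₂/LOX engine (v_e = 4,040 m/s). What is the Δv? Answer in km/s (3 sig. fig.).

Δv ≈ 3.87 km/s

m₀ = payload + dry + propellant = 52,300 + 118,700 + 275,000 = 446,000 kg.
m_f = payload + dry = 52,300 + 118,700 = 171,000 kg.
By the Tsiolkovsky rocket equation, Δv = v_e · ln(m₀/m_f) = 4040.0 × ln(2.608) = 4040.0 × 0.9587 ≈ 3873.0 m/s.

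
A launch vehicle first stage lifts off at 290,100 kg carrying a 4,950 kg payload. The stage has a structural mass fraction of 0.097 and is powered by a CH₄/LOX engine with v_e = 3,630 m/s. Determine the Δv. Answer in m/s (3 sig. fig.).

Stage wet mass = m₀ − payload = 290,100 − 4,950 = 285,150 kg.
Stage dry mass = ε × stage wet mass = 0.097 × 285,150 = 27,659.6 kg.
Burnout mass m_f = stage dry + payload = 27,659.6 + 4,950 = 32,609.6 kg.
Rocket equation: Δv = v_e · ln(290,100/32,609.6) = 3630.0 × ln(8.896) = 3630.0 × 2.1856 ≈ 7934 m/s.

Δv ≈ 7930 m/s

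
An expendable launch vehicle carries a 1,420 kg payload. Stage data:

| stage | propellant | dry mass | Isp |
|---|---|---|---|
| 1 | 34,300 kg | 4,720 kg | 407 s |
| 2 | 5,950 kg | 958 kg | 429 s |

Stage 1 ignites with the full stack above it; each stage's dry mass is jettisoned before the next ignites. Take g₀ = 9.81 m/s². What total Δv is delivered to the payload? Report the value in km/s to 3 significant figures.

Δv ≈ 10.4 km/s

Ignition mass of stage 1 = 34,300+4,720 + 5,950+958 + 1,420 = 47,348 kg.
Stage 1: m₀ = 47,348 kg, m_f = 47,348 − 34,300 = 13,048 kg; Δv = 407×9.81×ln(3.629) = 3992.7×1.2889 ≈ 5146 m/s.
Stage 2: m₀ = 8,328 kg, m_f = 8,328 − 5,950 = 2,378 kg; Δv = 429×9.81×ln(3.502) = 4208.5×1.2534 ≈ 5275 m/s.
Total Δv = 5146 + 5275 = 10421 m/s.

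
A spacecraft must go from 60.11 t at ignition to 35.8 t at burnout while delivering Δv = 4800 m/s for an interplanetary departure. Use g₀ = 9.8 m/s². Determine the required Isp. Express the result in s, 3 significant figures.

ln(m₀/m_f) = ln(60110/35800) = ln(1.679) = 0.5182.
Using Δv = v_e ln(m₀/m_f): v_e = Δv / ln(m₀/m_f) = 4800 / 0.5182 = 9262.3 m/s.
Isp = v_e / g₀ = 9262.3 / 9.8 = 945.1 s.

Isp ≈ 945 s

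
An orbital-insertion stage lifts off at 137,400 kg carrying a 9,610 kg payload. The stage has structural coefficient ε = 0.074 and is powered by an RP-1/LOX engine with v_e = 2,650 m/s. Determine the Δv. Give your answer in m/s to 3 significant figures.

Stage wet mass = m₀ − payload = 137,400 − 9,610 = 127,790 kg.
Stage dry mass = ε × stage wet mass = 0.074 × 127,790 = 9,456.46 kg.
Burnout mass m_f = stage dry + payload = 9,456.46 + 9,610 = 19,066.46 kg.
By the Tsiolkovsky rocket equation, Δv = v_e · ln(137,400/19,066.46) = 2650.0 × ln(7.206) = 2650.0 × 1.9750 ≈ 5234 m/s.

Δv ≈ 5230 m/s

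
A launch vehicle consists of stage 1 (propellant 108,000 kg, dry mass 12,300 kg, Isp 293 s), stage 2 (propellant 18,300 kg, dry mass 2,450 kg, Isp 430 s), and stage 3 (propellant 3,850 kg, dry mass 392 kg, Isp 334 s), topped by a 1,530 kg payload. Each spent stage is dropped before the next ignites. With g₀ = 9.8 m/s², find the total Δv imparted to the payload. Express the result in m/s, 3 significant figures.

Ignition mass of stage 1 = 108,000+12,300 + 18,300+2,450 + 3,850+392 + 1,530 = 146,822 kg.
Stage 1: m₀ = 146,822 kg, m_f = 146,822 − 108,000 = 38,822 kg; Δv = 293×9.8×ln(3.782) = 2871.4×1.3302 ≈ 3820 m/s.
Stage 2: m₀ = 26,522 kg, m_f = 26,522 − 18,300 = 8,222 kg; Δv = 430×9.8×ln(3.226) = 4214.0×1.1712 ≈ 4935 m/s.
Stage 3: m₀ = 5,772 kg, m_f = 5,772 − 3,850 = 1,922 kg; Δv = 334×9.8×ln(3.003) = 3273.2×1.0997 ≈ 3599 m/s.
Total Δv = 3820 + 4935 + 3599 = 12354 m/s.

Δv ≈ 12400 m/s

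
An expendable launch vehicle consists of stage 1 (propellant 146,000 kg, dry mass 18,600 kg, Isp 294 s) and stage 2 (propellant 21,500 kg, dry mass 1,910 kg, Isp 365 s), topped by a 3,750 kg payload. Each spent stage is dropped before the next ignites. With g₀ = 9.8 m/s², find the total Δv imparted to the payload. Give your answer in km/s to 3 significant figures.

Ignition mass of stage 1 = 146,000+18,600 + 21,500+1,910 + 3,750 = 191,760 kg.
Stage 1: m₀ = 191,760 kg, m_f = 191,760 − 146,000 = 45,760 kg; Δv = 294×9.8×ln(4.191) = 2881.2×1.4328 ≈ 4128 m/s.
Stage 2: m₀ = 27,160 kg, m_f = 27,160 − 21,500 = 5,660 kg; Δv = 365×9.8×ln(4.799) = 3577.0×1.5683 ≈ 5610 m/s.
Total Δv = 4128 + 5610 = 9738 m/s.

Δv ≈ 9.74 km/s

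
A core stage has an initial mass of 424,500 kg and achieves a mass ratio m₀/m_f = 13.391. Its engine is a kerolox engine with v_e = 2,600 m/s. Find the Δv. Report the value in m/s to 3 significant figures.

From the ideal rocket equation, Δv = v_e · ln(13.391) = 2600.0 × 2.5946 ≈ 6745.9 m/s.

Δv ≈ 6750 m/s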